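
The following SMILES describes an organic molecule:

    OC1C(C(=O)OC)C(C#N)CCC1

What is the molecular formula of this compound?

Walk through each heavy atom and fill implicit hydrogens from standard valence (C 4, N 3, O 2, S 2, halogen 1):
  atom 1: O, bond orders sum to 1 (valence 2) → 1 H
  atom 2: C, bond orders sum to 3 (valence 4) → 1 H
  atom 3: C, bond orders sum to 3 (valence 4) → 1 H
  atom 4: C, bond orders sum to 4 (valence 4) → 0 H
  atom 5: O, bond orders sum to 2 (valence 2) → 0 H
  atom 6: O, bond orders sum to 2 (valence 2) → 0 H
  atom 7: C, bond orders sum to 1 (valence 4) → 3 H
  atom 8: C, bond orders sum to 3 (valence 4) → 1 H
  atom 9: C, bond orders sum to 4 (valence 4) → 0 H
  atom 10: N, bond orders sum to 3 (valence 3) → 0 H
  atom 11: C, bond orders sum to 2 (valence 4) → 2 H
  atom 12: C, bond orders sum to 2 (valence 4) → 2 H
  atom 13: C, bond orders sum to 2 (valence 4) → 2 H
Totals → C:9, H:13, N:1, O:3.
In Hill order: C9H13NO3.

C9H13NO3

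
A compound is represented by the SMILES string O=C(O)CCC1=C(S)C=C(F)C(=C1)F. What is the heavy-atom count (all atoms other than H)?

14

Every atom symbol written in the SMILES (organic subset) is one heavy atom; implicit H are not written.
Heavy atoms by element → C:9, F:2, O:2, S:1.
Total: 14.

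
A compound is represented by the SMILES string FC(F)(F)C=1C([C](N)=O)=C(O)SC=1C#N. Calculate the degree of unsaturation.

6

Degree of unsaturation = (number of rings) + (number of π bonds).
Ring closures in the SMILES: 1.
π bonds: 3 double bonds (each 1 DoU), 1 triple bond (each 2 DoU) → 5 DoU from unsaturation.
Total DoU = 1 + 5 = 6.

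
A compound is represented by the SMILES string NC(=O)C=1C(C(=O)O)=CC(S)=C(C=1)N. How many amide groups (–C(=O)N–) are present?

1

The amide motif appears at heavy-atom position 2 in the SMILES.
Other groups present: 1 carboxylic acid, 1 primary amine, 1 thiol.
Amide count: 1.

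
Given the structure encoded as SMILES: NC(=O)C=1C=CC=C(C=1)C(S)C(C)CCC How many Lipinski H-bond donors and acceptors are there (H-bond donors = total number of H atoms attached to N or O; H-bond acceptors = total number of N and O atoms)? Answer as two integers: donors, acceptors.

2, 2

Donors: find every N or O and count the H atoms it carries.
  atom 1 (N): bond orders sum to 1 → 2 H
  atom 3 (O): bond orders sum to 2 → 0 H
Lipinski HBD = 2.
Acceptors: N atoms = 1, O atoms = 1 → HBA = 2.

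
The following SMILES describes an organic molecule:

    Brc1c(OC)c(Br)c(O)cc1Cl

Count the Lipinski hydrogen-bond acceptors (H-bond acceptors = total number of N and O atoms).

2

N atoms: 0; O atoms: 2.
Lipinski HBA = 0 + 2 = 2.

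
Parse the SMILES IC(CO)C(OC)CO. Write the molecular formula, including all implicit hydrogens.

Walk through each heavy atom and fill implicit hydrogens from standard valence (C 4, N 3, O 2, S 2, halogen 1):
  atom 1: I (halogen, monovalent) → 0 H
  atom 2: C, bond orders sum to 3 (valence 4) → 1 H
  atom 3: C, bond orders sum to 2 (valence 4) → 2 H
  atom 4: O, bond orders sum to 1 (valence 2) → 1 H
  atom 5: C, bond orders sum to 3 (valence 4) → 1 H
  atom 6: O, bond orders sum to 2 (valence 2) → 0 H
  atom 7: C, bond orders sum to 1 (valence 4) → 3 H
  atom 8: C, bond orders sum to 2 (valence 4) → 2 H
  atom 9: O, bond orders sum to 1 (valence 2) → 1 H
Totals → C:5, H:11, I:1, O:3.
In Hill order: C5H11IO3.

C5H11IO3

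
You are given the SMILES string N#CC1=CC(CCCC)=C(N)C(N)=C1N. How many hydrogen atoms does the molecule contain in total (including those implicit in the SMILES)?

Walk through each heavy atom and fill implicit hydrogens from standard valence (C 4, N 3, O 2, S 2, halogen 1):
  atom 1: N, bond orders sum to 3 (valence 3) → 0 H
  atom 2: C, bond orders sum to 4 (valence 4) → 0 H
  atom 3: C, bond orders sum to 4 (valence 4) → 0 H
  atom 4: C, bond orders sum to 3 (valence 4) → 1 H
  atom 5: C, bond orders sum to 4 (valence 4) → 0 H
  atom 6: C, bond orders sum to 2 (valence 4) → 2 H
  atom 7: C, bond orders sum to 2 (valence 4) → 2 H
  atom 8: C, bond orders sum to 2 (valence 4) → 2 H
  atom 9: C, bond orders sum to 1 (valence 4) → 3 H
  atom 10: C, bond orders sum to 4 (valence 4) → 0 H
  atom 11: N, bond orders sum to 1 (valence 3) → 2 H
  atom 12: C, bond orders sum to 4 (valence 4) → 0 H
  atom 13: N, bond orders sum to 1 (valence 3) → 2 H
  atom 14: C, bond orders sum to 4 (valence 4) → 0 H
  atom 15: N, bond orders sum to 1 (valence 3) → 2 H
Total hydrogens: 16.

16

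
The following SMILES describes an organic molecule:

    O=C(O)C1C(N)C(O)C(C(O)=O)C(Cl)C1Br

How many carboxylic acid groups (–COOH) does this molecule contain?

The carboxylic acid motif appears at heavy-atom positions 2, 10 in the SMILES.
Other groups present: 1 hydroxyl, 1 primary amine.
Carboxylic acid count: 2.

2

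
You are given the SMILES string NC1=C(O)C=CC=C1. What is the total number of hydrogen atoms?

Walk through each heavy atom and fill implicit hydrogens from standard valence (C 4, N 3, O 2, S 2, halogen 1):
  atom 1: N, bond orders sum to 1 (valence 3) → 2 H
  atom 2: C, bond orders sum to 4 (valence 4) → 0 H
  atom 3: C, bond orders sum to 4 (valence 4) → 0 H
  atom 4: O, bond orders sum to 1 (valence 2) → 1 H
  atom 5: C, bond orders sum to 3 (valence 4) → 1 H
  atom 6: C, bond orders sum to 3 (valence 4) → 1 H
  atom 7: C, bond orders sum to 3 (valence 4) → 1 H
  atom 8: C, bond orders sum to 3 (valence 4) → 1 H
Total hydrogens: 7.

7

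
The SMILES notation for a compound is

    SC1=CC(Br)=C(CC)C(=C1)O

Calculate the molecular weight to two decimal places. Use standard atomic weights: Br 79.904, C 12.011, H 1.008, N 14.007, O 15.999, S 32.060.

First, the molecular formula is C8H9BrOS (counting implicit H from valence).
  Br: 1 × 79.904 = 79.904
  C: 8 × 12.011 = 96.088
  H: 9 × 1.008 = 9.072
  O: 1 × 15.999 = 15.999
  S: 1 × 32.060 = 32.060
Sum: 1×79.904 + 8×12.011 + 9×1.008 + 1×15.999 + 1×32.060 = 233.123 → 233.12 g/mol.

233.12 g/mol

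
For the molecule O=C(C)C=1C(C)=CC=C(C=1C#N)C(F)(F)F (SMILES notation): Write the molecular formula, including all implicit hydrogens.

Walk through each heavy atom and fill implicit hydrogens from standard valence (C 4, N 3, O 2, S 2, halogen 1):
  atom 1: O, bond orders sum to 2 (valence 2) → 0 H
  atom 2: C, bond orders sum to 4 (valence 4) → 0 H
  atom 3: C, bond orders sum to 1 (valence 4) → 3 H
  atom 4: C, bond orders sum to 4 (valence 4) → 0 H
  atom 5: C, bond orders sum to 4 (valence 4) → 0 H
  atom 6: C, bond orders sum to 1 (valence 4) → 3 H
  atom 7: C, bond orders sum to 3 (valence 4) → 1 H
  atom 8: C, bond orders sum to 3 (valence 4) → 1 H
  atom 9: C, bond orders sum to 4 (valence 4) → 0 H
  atom 10: C, bond orders sum to 4 (valence 4) → 0 H
  atom 11: C, bond orders sum to 4 (valence 4) → 0 H
  atom 12: N, bond orders sum to 3 (valence 3) → 0 H
  atom 13: C, bond orders sum to 4 (valence 4) → 0 H
  atom 14: F (halogen, monovalent) → 0 H
  atom 15: F (halogen, monovalent) → 0 H
  atom 16: F (halogen, monovalent) → 0 H
Totals → C:11, H:8, F:3, N:1, O:1.
In Hill order: C11H8F3NO.

C11H8F3NO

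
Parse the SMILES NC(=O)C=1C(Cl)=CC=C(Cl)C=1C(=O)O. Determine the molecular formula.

C8H5Cl2NO3

Walk through each heavy atom and fill implicit hydrogens from standard valence (C 4, N 3, O 2, S 2, halogen 1):
  atom 1: N, bond orders sum to 1 (valence 3) → 2 H
  atom 2: C, bond orders sum to 4 (valence 4) → 0 H
  atom 3: O, bond orders sum to 2 (valence 2) → 0 H
  atom 4: C, bond orders sum to 4 (valence 4) → 0 H
  atom 5: C, bond orders sum to 4 (valence 4) → 0 H
  atom 6: Cl (halogen, monovalent) → 0 H
  atom 7: C, bond orders sum to 3 (valence 4) → 1 H
  atom 8: C, bond orders sum to 3 (valence 4) → 1 H
  atom 9: C, bond orders sum to 4 (valence 4) → 0 H
  atom 10: Cl (halogen, monovalent) → 0 H
  atom 11: C, bond orders sum to 4 (valence 4) → 0 H
  atom 12: C, bond orders sum to 4 (valence 4) → 0 H
  atom 13: O, bond orders sum to 2 (valence 2) → 0 H
  atom 14: O, bond orders sum to 1 (valence 2) → 1 H
Totals → C:8, H:5, Cl:2, N:1, O:3.
In Hill order: C8H5Cl2NO3.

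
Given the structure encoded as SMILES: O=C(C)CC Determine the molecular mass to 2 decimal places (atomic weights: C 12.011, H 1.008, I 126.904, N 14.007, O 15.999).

72.11 g/mol

First, the molecular formula is C4H8O (counting implicit H from valence).
  C: 4 × 12.011 = 48.044
  H: 8 × 1.008 = 8.064
  O: 1 × 15.999 = 15.999
Sum: 4×12.011 + 8×1.008 + 1×15.999 = 72.107 → 72.11 g/mol.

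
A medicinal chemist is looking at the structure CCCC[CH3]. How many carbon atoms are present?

Count every carbon token in the SMILES (each C, including those in ring-closure positions and inside branches).
Carbon count: 5.

5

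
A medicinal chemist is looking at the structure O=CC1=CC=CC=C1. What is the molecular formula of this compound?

C7H6O

Walk through each heavy atom and fill implicit hydrogens from standard valence (C 4, N 3, O 2, S 2, halogen 1):
  atom 1: O, bond orders sum to 2 (valence 2) → 0 H
  atom 2: C, bond orders sum to 3 (valence 4) → 1 H
  atom 3: C, bond orders sum to 4 (valence 4) → 0 H
  atom 4: C, bond orders sum to 3 (valence 4) → 1 H
  atom 5: C, bond orders sum to 3 (valence 4) → 1 H
  atom 6: C, bond orders sum to 3 (valence 4) → 1 H
  atom 7: C, bond orders sum to 3 (valence 4) → 1 H
  atom 8: C, bond orders sum to 3 (valence 4) → 1 H
Totals → C:7, H:6, O:1.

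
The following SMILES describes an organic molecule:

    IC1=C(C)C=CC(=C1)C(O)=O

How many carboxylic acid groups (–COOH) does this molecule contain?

The carboxylic acid motif appears at heavy-atom position 9 in the SMILES.
Carboxylic acid count: 1.

1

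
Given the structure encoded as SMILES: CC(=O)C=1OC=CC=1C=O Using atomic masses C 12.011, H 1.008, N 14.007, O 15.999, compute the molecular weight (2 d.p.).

First, the molecular formula is C7H6O3 (counting implicit H from valence).
  C: 7 × 12.011 = 84.077
  H: 6 × 1.008 = 6.048
  O: 3 × 15.999 = 47.997
Sum: 7×12.011 + 6×1.008 + 3×15.999 = 138.122 → 138.12 g/mol.

138.12 g/mol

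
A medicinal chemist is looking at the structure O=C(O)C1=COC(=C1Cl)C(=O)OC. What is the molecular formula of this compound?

Walk through each heavy atom and fill implicit hydrogens from standard valence (C 4, N 3, O 2, S 2, halogen 1):
  atom 1: O, bond orders sum to 2 (valence 2) → 0 H
  atom 2: C, bond orders sum to 4 (valence 4) → 0 H
  atom 3: O, bond orders sum to 1 (valence 2) → 1 H
  atom 4: C, bond orders sum to 4 (valence 4) → 0 H
  atom 5: C, bond orders sum to 3 (valence 4) → 1 H
  atom 6: O, bond orders sum to 2 (valence 2) → 0 H
  atom 7: C, bond orders sum to 4 (valence 4) → 0 H
  atom 8: C, bond orders sum to 4 (valence 4) → 0 H
  atom 9: Cl (halogen, monovalent) → 0 H
  atom 10: C, bond orders sum to 4 (valence 4) → 0 H
  atom 11: O, bond orders sum to 2 (valence 2) → 0 H
  atom 12: O, bond orders sum to 2 (valence 2) → 0 H
  atom 13: C, bond orders sum to 1 (valence 4) → 3 H
Totals → C:7, H:5, Cl:1, O:5.

C7H5ClO5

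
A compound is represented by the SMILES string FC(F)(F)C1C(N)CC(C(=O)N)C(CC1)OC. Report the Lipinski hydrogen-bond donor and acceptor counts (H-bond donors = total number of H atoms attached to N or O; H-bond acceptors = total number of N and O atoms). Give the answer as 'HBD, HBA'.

4, 4

Donors: find every N or O and count the H atoms it carries.
  atom 7 (N): bond orders sum to 1 → 2 H
  atom 11 (O): bond orders sum to 2 → 0 H
  atom 12 (N): bond orders sum to 1 → 2 H
  atom 16 (O): bond orders sum to 2 → 0 H
Lipinski HBD = 4.
Acceptors: N atoms = 2, O atoms = 2 → HBA = 4.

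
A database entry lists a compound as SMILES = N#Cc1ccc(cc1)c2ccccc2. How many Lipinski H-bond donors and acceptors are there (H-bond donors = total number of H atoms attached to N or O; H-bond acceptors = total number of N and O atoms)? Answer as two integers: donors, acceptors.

Donors: find every N or O and count the H atoms it carries.
  atom 1 (N): bond orders sum to 3 → 0 H
Lipinski HBD = 0.
Acceptors: N atoms = 1, O atoms = 0 → HBA = 1.

0, 1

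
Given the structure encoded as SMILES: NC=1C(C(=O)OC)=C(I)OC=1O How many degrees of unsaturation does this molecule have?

Degree of unsaturation = (number of rings) + (number of π bonds).
Ring closures in the SMILES: 1.
π bonds: 3 double bonds (each 1 DoU) → 3 DoU from unsaturation.
Total DoU = 1 + 3 = 4.

4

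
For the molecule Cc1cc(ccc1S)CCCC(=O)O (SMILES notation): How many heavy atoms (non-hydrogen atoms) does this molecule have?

14

Every atom symbol written in the SMILES (organic subset) is one heavy atom; implicit H are not written.
Heavy atoms by element → C:11, O:2, S:1.
Total: 14.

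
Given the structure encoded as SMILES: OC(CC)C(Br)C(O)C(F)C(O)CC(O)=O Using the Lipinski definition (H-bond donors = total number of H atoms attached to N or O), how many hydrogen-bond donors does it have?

4

Donors: find every N or O and count the H atoms it carries.
  atom 1 (O): bond orders sum to 1 → 1 H
  atom 8 (O): bond orders sum to 1 → 1 H
  atom 12 (O): bond orders sum to 1 → 1 H
  atom 15 (O): bond orders sum to 1 → 1 H
  atom 16 (O): bond orders sum to 2 → 0 H
Lipinski HBD = 4.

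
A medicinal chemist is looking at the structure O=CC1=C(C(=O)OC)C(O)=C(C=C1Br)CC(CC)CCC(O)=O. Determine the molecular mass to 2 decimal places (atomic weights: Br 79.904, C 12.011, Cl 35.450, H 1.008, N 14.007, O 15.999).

387.23 g/mol

First, the molecular formula is C16H19BrO6 (counting implicit H from valence).
  Br: 1 × 79.904 = 79.904
  C: 16 × 12.011 = 192.176
  H: 19 × 1.008 = 19.152
  O: 6 × 15.999 = 95.994
Sum: 1×79.904 + 16×12.011 + 19×1.008 + 6×15.999 = 387.226 → 387.23 g/mol.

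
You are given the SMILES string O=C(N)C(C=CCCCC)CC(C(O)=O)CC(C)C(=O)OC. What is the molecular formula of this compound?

Walk through each heavy atom and fill implicit hydrogens from standard valence (C 4, N 3, O 2, S 2, halogen 1):
  atom 1: O, bond orders sum to 2 (valence 2) → 0 H
  atom 2: C, bond orders sum to 4 (valence 4) → 0 H
  atom 3: N, bond orders sum to 1 (valence 3) → 2 H
  atom 4: C, bond orders sum to 3 (valence 4) → 1 H
  atom 5: C, bond orders sum to 3 (valence 4) → 1 H
  atom 6: C, bond orders sum to 3 (valence 4) → 1 H
  atom 7: C, bond orders sum to 2 (valence 4) → 2 H
  atom 8: C, bond orders sum to 2 (valence 4) → 2 H
  atom 9: C, bond orders sum to 2 (valence 4) → 2 H
  atom 10: C, bond orders sum to 1 (valence 4) → 3 H
  atom 11: C, bond orders sum to 2 (valence 4) → 2 H
  atom 12: C, bond orders sum to 3 (valence 4) → 1 H
  atom 13: C, bond orders sum to 4 (valence 4) → 0 H
  atom 14: O, bond orders sum to 1 (valence 2) → 1 H
  atom 15: O, bond orders sum to 2 (valence 2) → 0 H
  atom 16: C, bond orders sum to 2 (valence 4) → 2 H
  atom 17: C, bond orders sum to 3 (valence 4) → 1 H
  atom 18: C, bond orders sum to 1 (valence 4) → 3 H
  atom 19: C, bond orders sum to 4 (valence 4) → 0 H
  atom 20: O, bond orders sum to 2 (valence 2) → 0 H
  atom 21: O, bond orders sum to 2 (valence 2) → 0 H
  atom 22: C, bond orders sum to 1 (valence 4) → 3 H
Totals → C:16, H:27, N:1, O:5.

C16H27NO5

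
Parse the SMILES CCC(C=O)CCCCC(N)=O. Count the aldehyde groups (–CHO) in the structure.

1

The aldehyde motif appears at heavy-atom position 4 in the SMILES.
Other groups present: 1 amide.
Aldehyde count: 1.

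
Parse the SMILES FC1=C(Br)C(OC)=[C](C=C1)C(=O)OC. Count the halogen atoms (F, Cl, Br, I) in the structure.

2

Halogen atoms appear at heavy-atom positions 1, 4 (1×Br, 1×F).
Other groups present: 1 ester, 1 ether.
Halogen count: 2.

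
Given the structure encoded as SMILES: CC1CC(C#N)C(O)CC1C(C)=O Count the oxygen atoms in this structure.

2

Scan the SMILES for O atoms (remember two-letter symbols like Cl and Br are single atoms).
Oxygen count: 2.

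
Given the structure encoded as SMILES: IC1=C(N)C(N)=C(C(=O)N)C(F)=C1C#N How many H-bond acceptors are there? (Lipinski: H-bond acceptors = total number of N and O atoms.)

N atoms: 4; O atoms: 1.
Lipinski HBA = 4 + 1 = 5.

5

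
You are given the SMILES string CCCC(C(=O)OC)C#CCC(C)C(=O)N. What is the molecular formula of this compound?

C12H19NO3

Walk through each heavy atom and fill implicit hydrogens from standard valence (C 4, N 3, O 2, S 2, halogen 1):
  atom 1: C, bond orders sum to 1 (valence 4) → 3 H
  atom 2: C, bond orders sum to 2 (valence 4) → 2 H
  atom 3: C, bond orders sum to 2 (valence 4) → 2 H
  atom 4: C, bond orders sum to 3 (valence 4) → 1 H
  atom 5: C, bond orders sum to 4 (valence 4) → 0 H
  atom 6: O, bond orders sum to 2 (valence 2) → 0 H
  atom 7: O, bond orders sum to 2 (valence 2) → 0 H
  atom 8: C, bond orders sum to 1 (valence 4) → 3 H
  atom 9: C, bond orders sum to 4 (valence 4) → 0 H
  atom 10: C, bond orders sum to 4 (valence 4) → 0 H
  atom 11: C, bond orders sum to 2 (valence 4) → 2 H
  atom 12: C, bond orders sum to 3 (valence 4) → 1 H
  atom 13: C, bond orders sum to 1 (valence 4) → 3 H
  atom 14: C, bond orders sum to 4 (valence 4) → 0 H
  atom 15: O, bond orders sum to 2 (valence 2) → 0 H
  atom 16: N, bond orders sum to 1 (valence 3) → 2 H
Totals → C:12, H:19, N:1, O:3.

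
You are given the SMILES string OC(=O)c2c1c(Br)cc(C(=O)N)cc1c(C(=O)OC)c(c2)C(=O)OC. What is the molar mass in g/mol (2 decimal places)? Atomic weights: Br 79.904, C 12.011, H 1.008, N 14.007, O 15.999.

First, the molecular formula is C16H12BrNO7 (counting implicit H from valence).
  Br: 1 × 79.904 = 79.904
  C: 16 × 12.011 = 192.176
  H: 12 × 1.008 = 12.096
  N: 1 × 14.007 = 14.007
  O: 7 × 15.999 = 111.993
Sum: 1×79.904 + 16×12.011 + 12×1.008 + 1×14.007 + 7×15.999 = 410.176 → 410.18 g/mol.

410.18 g/mol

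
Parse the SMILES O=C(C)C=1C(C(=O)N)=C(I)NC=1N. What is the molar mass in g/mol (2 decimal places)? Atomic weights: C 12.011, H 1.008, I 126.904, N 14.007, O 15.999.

First, the molecular formula is C7H8IN3O2 (counting implicit H from valence).
  C: 7 × 12.011 = 84.077
  H: 8 × 1.008 = 8.064
  I: 1 × 126.904 = 126.904
  N: 3 × 14.007 = 42.021
  O: 2 × 15.999 = 31.998
Sum: 7×12.011 + 8×1.008 + 1×126.904 + 3×14.007 + 2×15.999 = 293.064 → 293.06 g/mol.

293.06 g/mol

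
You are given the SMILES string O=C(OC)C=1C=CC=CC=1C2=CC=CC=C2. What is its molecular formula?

Walk through each heavy atom and fill implicit hydrogens from standard valence (C 4, N 3, O 2, S 2, halogen 1):
  atom 1: O, bond orders sum to 2 (valence 2) → 0 H
  atom 2: C, bond orders sum to 4 (valence 4) → 0 H
  atom 3: O, bond orders sum to 2 (valence 2) → 0 H
  atom 4: C, bond orders sum to 1 (valence 4) → 3 H
  atom 5: C, bond orders sum to 4 (valence 4) → 0 H
  atom 6: C, bond orders sum to 3 (valence 4) → 1 H
  atom 7: C, bond orders sum to 3 (valence 4) → 1 H
  atom 8: C, bond orders sum to 3 (valence 4) → 1 H
  atom 9: C, bond orders sum to 3 (valence 4) → 1 H
  atom 10: C, bond orders sum to 4 (valence 4) → 0 H
  atom 11: C, bond orders sum to 4 (valence 4) → 0 H
  atom 12: C, bond orders sum to 3 (valence 4) → 1 H
  atom 13: C, bond orders sum to 3 (valence 4) → 1 H
  atom 14: C, bond orders sum to 3 (valence 4) → 1 H
  atom 15: C, bond orders sum to 3 (valence 4) → 1 H
  atom 16: C, bond orders sum to 3 (valence 4) → 1 H
Totals → C:14, H:12, O:2.
In Hill order: C14H12O2.

C14H12O2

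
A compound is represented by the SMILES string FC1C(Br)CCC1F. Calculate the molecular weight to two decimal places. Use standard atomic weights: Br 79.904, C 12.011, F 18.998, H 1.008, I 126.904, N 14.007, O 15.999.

First, the molecular formula is C5H7BrF2 (counting implicit H from valence).
  Br: 1 × 79.904 = 79.904
  C: 5 × 12.011 = 60.055
  F: 2 × 18.998 = 37.996
  H: 7 × 1.008 = 7.056
Sum: 1×79.904 + 5×12.011 + 2×18.998 + 7×1.008 = 185.011 → 185.01 g/mol.

185.01 g/mol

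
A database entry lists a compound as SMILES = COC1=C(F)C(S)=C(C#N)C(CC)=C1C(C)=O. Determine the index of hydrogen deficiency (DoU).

Molecular formula: C12H12FNO2S.
DoU = (2C + 2 + N − H − X) / 2, where X is the halogen count and O/S are ignored.
    = (2·12 + 2 + 1 − 12 − 1) / 2 = 14 / 2 = 7.

7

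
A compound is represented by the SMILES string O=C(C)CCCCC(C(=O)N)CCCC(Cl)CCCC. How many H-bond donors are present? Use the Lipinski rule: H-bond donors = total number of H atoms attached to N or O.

2

Donors: find every N or O and count the H atoms it carries.
  atom 1 (O): bond orders sum to 2 → 0 H
  atom 10 (O): bond orders sum to 2 → 0 H
  atom 11 (N): bond orders sum to 1 → 2 H
Lipinski HBD = 2.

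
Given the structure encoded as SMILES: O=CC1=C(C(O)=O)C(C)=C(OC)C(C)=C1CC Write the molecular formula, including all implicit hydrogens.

C13H16O4

Walk through each heavy atom and fill implicit hydrogens from standard valence (C 4, N 3, O 2, S 2, halogen 1):
  atom 1: O, bond orders sum to 2 (valence 2) → 0 H
  atom 2: C, bond orders sum to 3 (valence 4) → 1 H
  atom 3: C, bond orders sum to 4 (valence 4) → 0 H
  atom 4: C, bond orders sum to 4 (valence 4) → 0 H
  atom 5: C, bond orders sum to 4 (valence 4) → 0 H
  atom 6: O, bond orders sum to 1 (valence 2) → 1 H
  atom 7: O, bond orders sum to 2 (valence 2) → 0 H
  atom 8: C, bond orders sum to 4 (valence 4) → 0 H
  atom 9: C, bond orders sum to 1 (valence 4) → 3 H
  atom 10: C, bond orders sum to 4 (valence 4) → 0 H
  atom 11: O, bond orders sum to 2 (valence 2) → 0 H
  atom 12: C, bond orders sum to 1 (valence 4) → 3 H
  atom 13: C, bond orders sum to 4 (valence 4) → 0 H
  atom 14: C, bond orders sum to 1 (valence 4) → 3 H
  atom 15: C, bond orders sum to 4 (valence 4) → 0 H
  atom 16: C, bond orders sum to 2 (valence 4) → 2 H
  atom 17: C, bond orders sum to 1 (valence 4) → 3 H
Totals → C:13, H:16, O:4.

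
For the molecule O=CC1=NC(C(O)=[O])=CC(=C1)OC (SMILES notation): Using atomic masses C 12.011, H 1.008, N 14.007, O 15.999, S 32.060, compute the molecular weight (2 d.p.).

First, the molecular formula is C8H7NO4 (counting implicit H from valence).
  C: 8 × 12.011 = 96.088
  H: 7 × 1.008 = 7.056
  N: 1 × 14.007 = 14.007
  O: 4 × 15.999 = 63.996
Sum: 8×12.011 + 7×1.008 + 1×14.007 + 4×15.999 = 181.147 → 181.15 g/mol.

181.15 g/mol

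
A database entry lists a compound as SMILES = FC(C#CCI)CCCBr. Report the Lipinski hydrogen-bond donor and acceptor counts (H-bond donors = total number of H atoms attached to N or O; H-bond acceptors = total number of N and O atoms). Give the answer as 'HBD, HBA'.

Donors: find every N or O and count the H atoms it carries.
  (no N or O atoms present)
Lipinski HBD = 0.
Acceptors: N atoms = 0, O atoms = 0 → HBA = 0.

0, 0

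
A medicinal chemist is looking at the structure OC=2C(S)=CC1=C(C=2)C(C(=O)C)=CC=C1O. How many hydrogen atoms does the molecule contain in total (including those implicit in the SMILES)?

Walk through each heavy atom and fill implicit hydrogens from standard valence (C 4, N 3, O 2, S 2, halogen 1):
  atom 1: O, bond orders sum to 1 (valence 2) → 1 H
  atom 2: C, bond orders sum to 4 (valence 4) → 0 H
  atom 3: C, bond orders sum to 4 (valence 4) → 0 H
  atom 4: S, bond orders sum to 1 (valence 2) → 1 H
  atom 5: C, bond orders sum to 3 (valence 4) → 1 H
  atom 6: C, bond orders sum to 4 (valence 4) → 0 H
  atom 7: C, bond orders sum to 4 (valence 4) → 0 H
  atom 8: C, bond orders sum to 3 (valence 4) → 1 H
  atom 9: C, bond orders sum to 4 (valence 4) → 0 H
  atom 10: C, bond orders sum to 4 (valence 4) → 0 H
  atom 11: O, bond orders sum to 2 (valence 2) → 0 H
  atom 12: C, bond orders sum to 1 (valence 4) → 3 H
  atom 13: C, bond orders sum to 3 (valence 4) → 1 H
  atom 14: C, bond orders sum to 3 (valence 4) → 1 H
  atom 15: C, bond orders sum to 4 (valence 4) → 0 H
  atom 16: O, bond orders sum to 1 (valence 2) → 1 H
Total hydrogens: 10.

10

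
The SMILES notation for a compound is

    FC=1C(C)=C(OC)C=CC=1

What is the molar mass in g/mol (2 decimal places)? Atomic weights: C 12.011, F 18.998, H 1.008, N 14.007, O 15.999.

140.16 g/mol

First, the molecular formula is C8H9FO (counting implicit H from valence).
  C: 8 × 12.011 = 96.088
  F: 1 × 18.998 = 18.998
  H: 9 × 1.008 = 9.072
  O: 1 × 15.999 = 15.999
Sum: 8×12.011 + 1×18.998 + 9×1.008 + 1×15.999 = 140.157 → 140.16 g/mol.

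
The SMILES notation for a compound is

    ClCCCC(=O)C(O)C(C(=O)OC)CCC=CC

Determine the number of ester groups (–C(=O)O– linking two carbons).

The ester motif appears at heavy-atom position 10 in the SMILES.
Other groups present: 1 alkene, 1 hydroxyl, 1 ketone.
Ester count: 1.

1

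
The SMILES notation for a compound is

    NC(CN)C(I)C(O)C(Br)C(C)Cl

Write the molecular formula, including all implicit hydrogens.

C7H15BrClIN2O

Walk through each heavy atom and fill implicit hydrogens from standard valence (C 4, N 3, O 2, S 2, halogen 1):
  atom 1: N, bond orders sum to 1 (valence 3) → 2 H
  atom 2: C, bond orders sum to 3 (valence 4) → 1 H
  atom 3: C, bond orders sum to 2 (valence 4) → 2 H
  atom 4: N, bond orders sum to 1 (valence 3) → 2 H
  atom 5: C, bond orders sum to 3 (valence 4) → 1 H
  atom 6: I (halogen, monovalent) → 0 H
  atom 7: C, bond orders sum to 3 (valence 4) → 1 H
  atom 8: O, bond orders sum to 1 (valence 2) → 1 H
  atom 9: C, bond orders sum to 3 (valence 4) → 1 H
  atom 10: Br (halogen, monovalent) → 0 H
  atom 11: C, bond orders sum to 3 (valence 4) → 1 H
  atom 12: C, bond orders sum to 1 (valence 4) → 3 H
  atom 13: Cl (halogen, monovalent) → 0 H
Totals → C:7, H:15, Br:1, Cl:1, I:1, N:2, O:1.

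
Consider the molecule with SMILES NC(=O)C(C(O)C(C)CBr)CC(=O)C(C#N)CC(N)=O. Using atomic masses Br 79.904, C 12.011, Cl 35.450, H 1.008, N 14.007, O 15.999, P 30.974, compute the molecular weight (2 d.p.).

348.20 g/mol

First, the molecular formula is C12H18BrN3O4 (counting implicit H from valence).
  Br: 1 × 79.904 = 79.904
  C: 12 × 12.011 = 144.132
  H: 18 × 1.008 = 18.144
  N: 3 × 14.007 = 42.021
  O: 4 × 15.999 = 63.996
Sum: 1×79.904 + 12×12.011 + 18×1.008 + 3×14.007 + 4×15.999 = 348.197 → 348.20 g/mol.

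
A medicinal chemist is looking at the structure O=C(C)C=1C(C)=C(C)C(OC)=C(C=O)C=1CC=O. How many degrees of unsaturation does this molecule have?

Degree of unsaturation = (number of rings) + (number of π bonds).
Ring closures in the SMILES: 1.
π bonds: 6 double bonds (each 1 DoU) → 6 DoU from unsaturation.
Total DoU = 1 + 6 = 7.

7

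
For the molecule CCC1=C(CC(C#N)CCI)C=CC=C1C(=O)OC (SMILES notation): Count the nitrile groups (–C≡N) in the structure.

The nitrile motif appears at heavy-atom position 7 in the SMILES.
Other groups present: 1 ester.
Nitrile count: 1.

1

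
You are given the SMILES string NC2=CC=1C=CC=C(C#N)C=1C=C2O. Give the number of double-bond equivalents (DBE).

Molecular formula: C11H8N2O.
DoU = (2C + 2 + N − H − X) / 2, where X is the halogen count and O/S are ignored.
    = (2·11 + 2 + 2 − 8 − 0) / 2 = 18 / 2 = 9.

9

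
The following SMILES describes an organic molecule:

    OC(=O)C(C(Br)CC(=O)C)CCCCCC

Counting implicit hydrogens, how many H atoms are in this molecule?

Walk through each heavy atom and fill implicit hydrogens from standard valence (C 4, N 3, O 2, S 2, halogen 1):
  atom 1: O, bond orders sum to 1 (valence 2) → 1 H
  atom 2: C, bond orders sum to 4 (valence 4) → 0 H
  atom 3: O, bond orders sum to 2 (valence 2) → 0 H
  atom 4: C, bond orders sum to 3 (valence 4) → 1 H
  atom 5: C, bond orders sum to 3 (valence 4) → 1 H
  atom 6: Br (halogen, monovalent) → 0 H
  atom 7: C, bond orders sum to 2 (valence 4) → 2 H
  atom 8: C, bond orders sum to 4 (valence 4) → 0 H
  atom 9: O, bond orders sum to 2 (valence 2) → 0 H
  atom 10: C, bond orders sum to 1 (valence 4) → 3 H
  atom 11: C, bond orders sum to 2 (valence 4) → 2 H
  atom 12: C, bond orders sum to 2 (valence 4) → 2 H
  atom 13: C, bond orders sum to 2 (valence 4) → 2 H
  atom 14: C, bond orders sum to 2 (valence 4) → 2 H
  atom 15: C, bond orders sum to 2 (valence 4) → 2 H
  atom 16: C, bond orders sum to 1 (valence 4) → 3 H
Total hydrogens: 21.

21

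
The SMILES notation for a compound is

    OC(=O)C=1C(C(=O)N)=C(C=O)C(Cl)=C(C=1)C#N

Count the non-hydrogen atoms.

17

Every atom symbol written in the SMILES (organic subset) is one heavy atom; implicit H are not written.
Heavy atoms by element → C:10, Cl:1, N:2, O:4.
Total: 17.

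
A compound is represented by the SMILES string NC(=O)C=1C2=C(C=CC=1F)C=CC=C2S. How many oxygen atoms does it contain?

Scan the SMILES for O atoms (remember two-letter symbols like Cl and Br are single atoms).
Oxygen count: 1.

1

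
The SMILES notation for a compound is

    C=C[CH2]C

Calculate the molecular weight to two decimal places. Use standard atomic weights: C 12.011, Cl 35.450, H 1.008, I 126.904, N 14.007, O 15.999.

56.11 g/mol

First, the molecular formula is C4H8 (counting implicit H from valence).
  C: 4 × 12.011 = 48.044
  H: 8 × 1.008 = 8.064
Sum: 4×12.011 + 8×1.008 = 56.108 → 56.11 g/mol.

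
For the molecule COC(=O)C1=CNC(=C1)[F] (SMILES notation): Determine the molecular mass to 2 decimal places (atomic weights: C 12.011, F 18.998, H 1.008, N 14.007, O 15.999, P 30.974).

First, the molecular formula is C6H6FNO2 (counting implicit H from valence).
  C: 6 × 12.011 = 72.066
  F: 1 × 18.998 = 18.998
  H: 6 × 1.008 = 6.048
  N: 1 × 14.007 = 14.007
  O: 2 × 15.999 = 31.998
Sum: 6×12.011 + 1×18.998 + 6×1.008 + 1×14.007 + 2×15.999 = 143.117 → 143.12 g/mol.

143.12 g/mol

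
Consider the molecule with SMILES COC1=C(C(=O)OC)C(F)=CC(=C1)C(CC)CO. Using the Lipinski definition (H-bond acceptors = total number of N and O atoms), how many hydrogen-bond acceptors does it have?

N atoms: 0; O atoms: 4.
Lipinski HBA = 0 + 4 = 4.

4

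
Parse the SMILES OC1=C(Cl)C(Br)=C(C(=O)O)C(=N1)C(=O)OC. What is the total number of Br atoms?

1

Scan the SMILES for Br atoms (remember two-letter symbols like Cl and Br are single atoms).
Bromine count: 1.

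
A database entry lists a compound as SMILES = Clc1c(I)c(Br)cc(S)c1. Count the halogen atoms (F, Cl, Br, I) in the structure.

3

Halogen atoms appear at heavy-atom positions 1, 4, 6 (1×Br, 1×Cl, 1×I).
Other groups present: 1 thiol.
Halogen count: 3.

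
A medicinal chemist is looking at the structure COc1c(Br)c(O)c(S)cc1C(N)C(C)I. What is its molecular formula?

C10H13BrINO2S

Walk through each heavy atom and fill implicit hydrogens from standard valence (C 4, N 3, O 2, S 2, halogen 1); for lowercase aromatic atoms, an aromatic c carries 1 H when it has two neighbours and 0 H with three, and aromatic n carries 0 H:
  atom 1: C, bond orders sum to 1 (valence 4) → 3 H
  atom 2: O, bond orders sum to 2 (valence 2) → 0 H
  atom 3: aromatic c, 3 neighbours → 0 H
  atom 4: aromatic c, 3 neighbours → 0 H
  atom 5: Br (halogen, monovalent) → 0 H
  atom 6: aromatic c, 3 neighbours → 0 H
  atom 7: O, bond orders sum to 1 (valence 2) → 1 H
  atom 8: aromatic c, 3 neighbours → 0 H
  atom 9: S, bond orders sum to 1 (valence 2) → 1 H
  atom 10: aromatic c, 2 neighbours → 1 H
  atom 11: aromatic c, 3 neighbours → 0 H
  atom 12: C, bond orders sum to 3 (valence 4) → 1 H
  atom 13: N, bond orders sum to 1 (valence 3) → 2 H
  atom 14: C, bond orders sum to 3 (valence 4) → 1 H
  atom 15: C, bond orders sum to 1 (valence 4) → 3 H
  atom 16: I (halogen, monovalent) → 0 H
Totals → C:10, H:13, Br:1, I:1, N:1, O:2, S:1.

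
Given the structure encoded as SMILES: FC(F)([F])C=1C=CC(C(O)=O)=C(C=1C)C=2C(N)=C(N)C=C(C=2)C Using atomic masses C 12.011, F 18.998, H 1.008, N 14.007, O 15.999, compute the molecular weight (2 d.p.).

324.30 g/mol

First, the molecular formula is C16H15F3N2O2 (counting implicit H from valence).
  C: 16 × 12.011 = 192.176
  F: 3 × 18.998 = 56.994
  H: 15 × 1.008 = 15.120
  N: 2 × 14.007 = 28.014
  O: 2 × 15.999 = 31.998
Sum: 16×12.011 + 3×18.998 + 15×1.008 + 2×14.007 + 2×15.999 = 324.302 → 324.30 g/mol.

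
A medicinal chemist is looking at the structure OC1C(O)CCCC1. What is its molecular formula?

C6H12O2

Walk through each heavy atom and fill implicit hydrogens from standard valence (C 4, N 3, O 2, S 2, halogen 1):
  atom 1: O, bond orders sum to 1 (valence 2) → 1 H
  atom 2: C, bond orders sum to 3 (valence 4) → 1 H
  atom 3: C, bond orders sum to 3 (valence 4) → 1 H
  atom 4: O, bond orders sum to 1 (valence 2) → 1 H
  atom 5: C, bond orders sum to 2 (valence 4) → 2 H
  atom 6: C, bond orders sum to 2 (valence 4) → 2 H
  atom 7: C, bond orders sum to 2 (valence 4) → 2 H
  atom 8: C, bond orders sum to 2 (valence 4) → 2 H
Totals → C:6, H:12, O:2.
In Hill order: C6H12O2.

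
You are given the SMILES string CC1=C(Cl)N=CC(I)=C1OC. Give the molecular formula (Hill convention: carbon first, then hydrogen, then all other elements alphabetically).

Walk through each heavy atom and fill implicit hydrogens from standard valence (C 4, N 3, O 2, S 2, halogen 1):
  atom 1: C, bond orders sum to 1 (valence 4) → 3 H
  atom 2: C, bond orders sum to 4 (valence 4) → 0 H
  atom 3: C, bond orders sum to 4 (valence 4) → 0 H
  atom 4: Cl (halogen, monovalent) → 0 H
  atom 5: N, bond orders sum to 3 (valence 3) → 0 H
  atom 6: C, bond orders sum to 3 (valence 4) → 1 H
  atom 7: C, bond orders sum to 4 (valence 4) → 0 H
  atom 8: I (halogen, monovalent) → 0 H
  atom 9: C, bond orders sum to 4 (valence 4) → 0 H
  atom 10: O, bond orders sum to 2 (valence 2) → 0 H
  atom 11: C, bond orders sum to 1 (valence 4) → 3 H
Totals → C:7, H:7, Cl:1, I:1, N:1, O:1.

C7H7ClINO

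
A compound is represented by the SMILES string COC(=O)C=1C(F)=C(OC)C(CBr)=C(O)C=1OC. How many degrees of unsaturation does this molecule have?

Degree of unsaturation = (number of rings) + (number of π bonds).
Ring closures in the SMILES: 1.
π bonds: 4 double bonds (each 1 DoU) → 4 DoU from unsaturation.
Total DoU = 1 + 4 = 5.

5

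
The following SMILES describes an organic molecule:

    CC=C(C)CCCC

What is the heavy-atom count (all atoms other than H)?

Every atom symbol written in the SMILES (organic subset) is one heavy atom; implicit H are not written.
Heavy atoms by element → C:8.
Total: 8.

8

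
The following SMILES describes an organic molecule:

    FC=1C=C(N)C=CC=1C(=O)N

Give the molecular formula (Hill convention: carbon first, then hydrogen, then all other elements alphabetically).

C7H7FN2O

Walk through each heavy atom and fill implicit hydrogens from standard valence (C 4, N 3, O 2, S 2, halogen 1):
  atom 1: F (halogen, monovalent) → 0 H
  atom 2: C, bond orders sum to 4 (valence 4) → 0 H
  atom 3: C, bond orders sum to 3 (valence 4) → 1 H
  atom 4: C, bond orders sum to 4 (valence 4) → 0 H
  atom 5: N, bond orders sum to 1 (valence 3) → 2 H
  atom 6: C, bond orders sum to 3 (valence 4) → 1 H
  atom 7: C, bond orders sum to 3 (valence 4) → 1 H
  atom 8: C, bond orders sum to 4 (valence 4) → 0 H
  atom 9: C, bond orders sum to 4 (valence 4) → 0 H
  atom 10: O, bond orders sum to 2 (valence 2) → 0 H
  atom 11: N, bond orders sum to 1 (valence 3) → 2 H
Totals → C:7, H:7, F:1, N:2, O:1.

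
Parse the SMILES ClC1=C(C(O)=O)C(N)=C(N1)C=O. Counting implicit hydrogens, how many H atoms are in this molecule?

Walk through each heavy atom and fill implicit hydrogens from standard valence (C 4, N 3, O 2, S 2, halogen 1):
  atom 1: Cl (halogen, monovalent) → 0 H
  atom 2: C, bond orders sum to 4 (valence 4) → 0 H
  atom 3: C, bond orders sum to 4 (valence 4) → 0 H
  atom 4: C, bond orders sum to 4 (valence 4) → 0 H
  atom 5: O, bond orders sum to 1 (valence 2) → 1 H
  atom 6: O, bond orders sum to 2 (valence 2) → 0 H
  atom 7: C, bond orders sum to 4 (valence 4) → 0 H
  atom 8: N, bond orders sum to 1 (valence 3) → 2 H
  atom 9: C, bond orders sum to 4 (valence 4) → 0 H
  atom 10: N, bond orders sum to 2 (valence 3) → 1 H
  atom 11: C, bond orders sum to 3 (valence 4) → 1 H
  atom 12: O, bond orders sum to 2 (valence 2) → 0 H
Total hydrogens: 5.

5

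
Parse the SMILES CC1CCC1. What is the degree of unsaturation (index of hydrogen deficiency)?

Molecular formula: C5H10.
DoU = (2C + 2 + N − H − X) / 2, where X is the halogen count and O/S are ignored.
    = (2·5 + 2 + 0 − 10 − 0) / 2 = 2 / 2 = 1.

1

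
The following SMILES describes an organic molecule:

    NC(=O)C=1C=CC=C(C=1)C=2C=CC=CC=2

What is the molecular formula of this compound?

C13H11NO

Walk through each heavy atom and fill implicit hydrogens from standard valence (C 4, N 3, O 2, S 2, halogen 1):
  atom 1: N, bond orders sum to 1 (valence 3) → 2 H
  atom 2: C, bond orders sum to 4 (valence 4) → 0 H
  atom 3: O, bond orders sum to 2 (valence 2) → 0 H
  atom 4: C, bond orders sum to 4 (valence 4) → 0 H
  atom 5: C, bond orders sum to 3 (valence 4) → 1 H
  atom 6: C, bond orders sum to 3 (valence 4) → 1 H
  atom 7: C, bond orders sum to 3 (valence 4) → 1 H
  atom 8: C, bond orders sum to 4 (valence 4) → 0 H
  atom 9: C, bond orders sum to 3 (valence 4) → 1 H
  atom 10: C, bond orders sum to 4 (valence 4) → 0 H
  atom 11: C, bond orders sum to 3 (valence 4) → 1 H
  atom 12: C, bond orders sum to 3 (valence 4) → 1 H
  atom 13: C, bond orders sum to 3 (valence 4) → 1 H
  atom 14: C, bond orders sum to 3 (valence 4) → 1 H
  atom 15: C, bond orders sum to 3 (valence 4) → 1 H
Totals → C:13, H:11, N:1, O:1.
In Hill order: C13H11NO.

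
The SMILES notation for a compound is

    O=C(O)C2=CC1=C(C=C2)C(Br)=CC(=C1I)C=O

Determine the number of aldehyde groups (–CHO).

The aldehyde motif appears at heavy-atom position 16 in the SMILES.
Other groups present: 1 carboxylic acid.
Aldehyde count: 1.

1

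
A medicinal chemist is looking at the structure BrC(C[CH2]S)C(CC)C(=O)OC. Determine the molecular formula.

Walk through each heavy atom and fill implicit hydrogens from standard valence (C 4, N 3, O 2, S 2, halogen 1):
  atom 1: Br (halogen, monovalent) → 0 H
  atom 2: C, bond orders sum to 3 (valence 4) → 1 H
  atom 3: C, bond orders sum to 2 (valence 4) → 2 H
  atom 4: C with explicit H count 2
  atom 5: S, bond orders sum to 1 (valence 2) → 1 H
  atom 6: C, bond orders sum to 3 (valence 4) → 1 H
  atom 7: C, bond orders sum to 2 (valence 4) → 2 H
  atom 8: C, bond orders sum to 1 (valence 4) → 3 H
  atom 9: C, bond orders sum to 4 (valence 4) → 0 H
  atom 10: O, bond orders sum to 2 (valence 2) → 0 H
  atom 11: O, bond orders sum to 2 (valence 2) → 0 H
  atom 12: C, bond orders sum to 1 (valence 4) → 3 H
Totals → C:8, H:15, Br:1, O:2, S:1.
In Hill order: C8H15BrO2S.

C8H15BrO2S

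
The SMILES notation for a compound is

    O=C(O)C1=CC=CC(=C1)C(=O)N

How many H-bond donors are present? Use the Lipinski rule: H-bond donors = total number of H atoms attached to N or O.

Donors: find every N or O and count the H atoms it carries.
  atom 1 (O): bond orders sum to 2 → 0 H
  atom 3 (O): bond orders sum to 1 → 1 H
  atom 11 (O): bond orders sum to 2 → 0 H
  atom 12 (N): bond orders sum to 1 → 2 H
Lipinski HBD = 3.

3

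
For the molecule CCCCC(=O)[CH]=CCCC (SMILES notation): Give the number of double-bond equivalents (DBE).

Molecular formula: C10H18O.
DoU = (2C + 2 + N − H − X) / 2, where X is the halogen count and O/S are ignored.
    = (2·10 + 2 + 0 − 18 − 0) / 2 = 4 / 2 = 2.

2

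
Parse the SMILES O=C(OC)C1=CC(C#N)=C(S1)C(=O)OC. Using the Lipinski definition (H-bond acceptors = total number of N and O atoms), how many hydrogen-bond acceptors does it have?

5

N atoms: 1; O atoms: 4.
Lipinski HBA = 1 + 4 = 5.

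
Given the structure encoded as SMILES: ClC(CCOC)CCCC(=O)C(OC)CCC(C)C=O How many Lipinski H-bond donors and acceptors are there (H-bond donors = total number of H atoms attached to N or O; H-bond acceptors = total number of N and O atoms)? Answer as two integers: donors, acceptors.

0, 4

Donors: find every N or O and count the H atoms it carries.
  atom 5 (O): bond orders sum to 2 → 0 H
  atom 11 (O): bond orders sum to 2 → 0 H
  atom 13 (O): bond orders sum to 2 → 0 H
  atom 20 (O): bond orders sum to 2 → 0 H
Lipinski HBD = 0.
Acceptors: N atoms = 0, O atoms = 4 → HBA = 4.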